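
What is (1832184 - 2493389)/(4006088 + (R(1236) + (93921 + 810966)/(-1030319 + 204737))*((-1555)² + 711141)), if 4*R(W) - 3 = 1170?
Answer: -181959648770/252684304600481 ≈ -0.00072011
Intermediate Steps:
R(W) = 1173/4 (R(W) = ¾ + (¼)*1170 = ¾ + 585/2 = 1173/4)
(1832184 - 2493389)/(4006088 + (R(1236) + (93921 + 810966)/(-1030319 + 204737))*((-1555)² + 711141)) = (1832184 - 2493389)/(4006088 + (1173/4 + (93921 + 810966)/(-1030319 + 204737))*((-1555)² + 711141)) = -661205/(4006088 + (1173/4 + 904887/(-825582))*(2418025 + 711141)) = -661205/(4006088 + (1173/4 + 904887*(-1/825582))*3129166) = -661205/(4006088 + (1173/4 - 301629/275194)*3129166) = -661205/(4006088 + (160798023/550388)*3129166) = -661205/(4006088 + 251581853219409/275194) = -661205/252684304600481/275194 = -661205*275194/252684304600481 = -181959648770/252684304600481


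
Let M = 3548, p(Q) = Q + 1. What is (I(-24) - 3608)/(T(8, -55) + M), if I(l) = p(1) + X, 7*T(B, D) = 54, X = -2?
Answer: -12628/12445 ≈ -1.0147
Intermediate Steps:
p(Q) = 1 + Q
T(B, D) = 54/7 (T(B, D) = (⅐)*54 = 54/7)
I(l) = 0 (I(l) = (1 + 1) - 2 = 2 - 2 = 0)
(I(-24) - 3608)/(T(8, -55) + M) = (0 - 3608)/(54/7 + 3548) = -3608/24890/7 = -3608*7/24890 = -12628/12445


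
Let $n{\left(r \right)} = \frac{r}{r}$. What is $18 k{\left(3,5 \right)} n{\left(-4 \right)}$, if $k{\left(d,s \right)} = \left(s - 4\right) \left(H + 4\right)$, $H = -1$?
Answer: $54$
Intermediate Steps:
$n{\left(r \right)} = 1$
$k{\left(d,s \right)} = -12 + 3 s$ ($k{\left(d,s \right)} = \left(s - 4\right) \left(-1 + 4\right) = \left(-4 + s\right) 3 = -12 + 3 s$)
$18 k{\left(3,5 \right)} n{\left(-4 \right)} = 18 \left(-12 + 3 \cdot 5\right) 1 = 18 \left(-12 + 15\right) 1 = 18 \cdot 3 \cdot 1 = 54 \cdot 1 = 54$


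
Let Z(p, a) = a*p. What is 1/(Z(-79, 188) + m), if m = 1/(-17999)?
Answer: -17999/267321149 ≈ -6.7331e-5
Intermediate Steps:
m = -1/17999 ≈ -5.5559e-5
1/(Z(-79, 188) + m) = 1/(188*(-79) - 1/17999) = 1/(-14852 - 1/17999) = 1/(-267321149/17999) = -17999/267321149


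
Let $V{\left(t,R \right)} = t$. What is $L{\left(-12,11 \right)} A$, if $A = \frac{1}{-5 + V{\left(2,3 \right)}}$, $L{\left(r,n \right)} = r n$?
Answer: $44$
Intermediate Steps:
$L{\left(r,n \right)} = n r$
$A = - \frac{1}{3}$ ($A = \frac{1}{-5 + 2} = \frac{1}{-3} = - \frac{1}{3} \approx -0.33333$)
$L{\left(-12,11 \right)} A = 11 \left(-12\right) \left(- \frac{1}{3}\right) = \left(-132\right) \left(- \frac{1}{3}\right) = 44$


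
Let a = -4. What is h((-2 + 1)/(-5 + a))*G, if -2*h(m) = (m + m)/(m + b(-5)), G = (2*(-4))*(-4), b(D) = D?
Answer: 8/11 ≈ 0.72727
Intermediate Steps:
G = 32 (G = -8*(-4) = 32)
h(m) = -m/(-5 + m) (h(m) = -(m + m)/(2*(m - 5)) = -2*m/(2*(-5 + m)) = -m/(-5 + m))
h((-2 + 1)/(-5 + a))*G = -(-2 + 1)/(-5 - 4)/(-5 + (-2 + 1)/(-5 - 4))*32 = -(-1/(-9))/(-5 - 1/(-9))*32 = -(-1*(-⅑))/(-5 - 1*(-⅑))*32 = -1*⅑/(-5 + ⅑)*32 = -1*⅑/(-44/9)*32 = -1*⅑*(-9/44)*32 = (1/44)*32 = 8/11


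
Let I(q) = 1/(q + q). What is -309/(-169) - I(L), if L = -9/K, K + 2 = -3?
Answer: 4717/3042 ≈ 1.5506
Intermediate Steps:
K = -5 (K = -2 - 3 = -5)
L = 9/5 (L = -9/(-5) = -9*(-⅕) = 9/5 ≈ 1.8000)
I(q) = 1/(2*q)
-309/(-169) - I(L) = -309/(-169) - 1/(2*9/5) = -309*(-1/169) - 5/(2*9) = 309/169 - 1*5/18 = 309/169 - 5/18 = 4717/3042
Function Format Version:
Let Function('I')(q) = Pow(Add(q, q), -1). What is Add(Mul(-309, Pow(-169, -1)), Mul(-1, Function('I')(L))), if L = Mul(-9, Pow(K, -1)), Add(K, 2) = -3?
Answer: Rational(4717, 3042) ≈ 1.5506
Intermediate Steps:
K = -5 (K = Add(-2, -3) = -5)
L = Rational(9, 5) (L = Mul(-9, Pow(-5, -1)) = Mul(-9, Rational(-1, 5)) = Rational(9, 5) ≈ 1.8000)
Function('I')(q) = Mul(Rational(1, 2), Pow(q, -1)) (Function('I')(q) = Pow(Mul(2, q), -1) = Mul(Rational(1, 2), Pow(q, -1)))
Add(Mul(-309, Pow(-169, -1)), Mul(-1, Function('I')(L))) = Add(Mul(-309, Pow(-169, -1)), Mul(-1, Mul(Rational(1, 2), Pow(Rational(9, 5), -1)))) = Add(Mul(-309, Rational(-1, 169)), Mul(-1, Mul(Rational(1, 2), Rational(5, 9)))) = Add(Rational(309, 169), Mul(-1, Rational(5, 18))) = Add(Rational(309, 169), Rational(-5, 18)) = Rational(4717, 3042)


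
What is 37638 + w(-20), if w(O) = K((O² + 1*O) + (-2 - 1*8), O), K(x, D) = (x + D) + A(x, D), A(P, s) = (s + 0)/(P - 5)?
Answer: 2773120/73 ≈ 37988.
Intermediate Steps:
A(P, s) = s/(-5 + P)
K(x, D) = D + x + D/(-5 + x) (K(x, D) = (x + D) + D/(-5 + x) = (D + x) + D/(-5 + x) = D + x + D/(-5 + x))
w(O) = (O + (-15 + O + O²)*(-10 + O² + 2*O))/(-15 + O + O²) (w(O) = (O + (-5 + ((O² + 1*O) + (-2 - 1*8)))*(O + ((O² + 1*O) + (-2 - 1*8))))/(-5 + ((O² + 1*O) + (-2 - 1*8))) = (O + (-5 + ((O² + O) + (-2 - 8)))*(O + ((O² + O) + (-2 - 8))))/(-5 + ((O² + O) + (-2 - 8))) = (O + (-5 + ((O + O²) - 10))*(O + ((O + O²) - 10)))/(-5 + ((O + O²) - 10)) = (O + (-5 + (-10 + O + O²))*(O + (-10 + O + O²)))/(-5 + (-10 + O + O²)) = (O + (-15 + O + O²)*(-10 + O² + 2*O))/(-15 + O + O²))
37638 + w(-20) = 37638 + (-20 + (-15 - 20 + (-20)²)*(-10 + (-20)² + 2*(-20)))/(-15 - 20 + (-20)²) = 37638 + (-20 + (-15 - 20 + 400)*(-10 + 400 - 40))/(-15 - 20 + 400) = 37638 + (-20 + 365*350)/365 = 37638 + (-20 + 127750)/365 = 37638 + (1/365)*127730 = 37638 + 25546/73 = 2773120/73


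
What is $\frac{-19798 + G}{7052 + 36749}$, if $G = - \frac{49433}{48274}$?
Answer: $- \frac{955778085}{2114449474} \approx -0.45202$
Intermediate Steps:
$G = - \frac{49433}{48274}$ ($G = \left(-49433\right) \frac{1}{48274} = - \frac{49433}{48274} \approx -1.024$)
$\frac{-19798 + G}{7052 + 36749} = \frac{-19798 - \frac{49433}{48274}}{7052 + 36749} = - \frac{955778085}{48274 \cdot 43801} = \left(- \frac{955778085}{48274}\right) \frac{1}{43801} = - \frac{955778085}{2114449474}$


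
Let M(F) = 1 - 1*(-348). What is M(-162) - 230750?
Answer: -230401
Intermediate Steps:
M(F) = 349 (M(F) = 1 + 348 = 349)
M(-162) - 230750 = 349 - 230750 = -230401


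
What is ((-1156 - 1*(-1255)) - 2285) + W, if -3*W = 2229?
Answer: -2929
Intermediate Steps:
W = -743 (W = -1/3*2229 = -743)
((-1156 - 1*(-1255)) - 2285) + W = ((-1156 - 1*(-1255)) - 2285) - 743 = ((-1156 + 1255) - 2285) - 743 = (99 - 2285) - 743 = -2186 - 743 = -2929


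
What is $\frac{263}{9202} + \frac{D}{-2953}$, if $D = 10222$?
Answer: $- \frac{93286205}{27173506} \approx -3.433$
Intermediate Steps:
$\frac{263}{9202} + \frac{D}{-2953} = \frac{263}{9202} + \frac{10222}{-2953} = 263 \cdot \frac{1}{9202} + 10222 \left(- \frac{1}{2953}\right) = \frac{263}{9202} - \frac{10222}{2953} = - \frac{93286205}{27173506}$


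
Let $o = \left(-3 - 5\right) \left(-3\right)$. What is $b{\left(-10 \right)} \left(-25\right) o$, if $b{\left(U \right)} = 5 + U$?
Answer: $3000$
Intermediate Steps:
$o = 24$ ($o = \left(-8\right) \left(-3\right) = 24$)
$b{\left(-10 \right)} \left(-25\right) o = \left(5 - 10\right) \left(-25\right) 24 = \left(-5\right) \left(-25\right) 24 = 125 \cdot 24 = 3000$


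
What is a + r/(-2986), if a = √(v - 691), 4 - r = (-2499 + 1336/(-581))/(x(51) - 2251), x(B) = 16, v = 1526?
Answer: -748177/775485102 + √835 ≈ 28.895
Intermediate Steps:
r = 748177/259707 (r = 4 - (-2499 + 1336/(-581))/(16 - 2251) = 4 - (-2499 + 1336*(-1/581))/(-2235) = 4 - (-2499 - 1336/581)*(-1)/2235 = 4 - (-1453255)*(-1)/(581*2235) = 4 - 1*290651/259707 = 4 - 290651/259707 = 748177/259707 ≈ 2.8809)
a = √835 (a = √(1526 - 691) = √835 ≈ 28.896)
a + r/(-2986) = √835 + (748177/259707)/(-2986) = √835 + (748177/259707)*(-1/2986) = √835 - 748177/775485102 = -748177/775485102 + √835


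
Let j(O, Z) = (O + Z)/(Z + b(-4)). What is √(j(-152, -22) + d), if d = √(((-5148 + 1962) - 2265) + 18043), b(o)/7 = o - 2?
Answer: √(174 + 256*√787)/8 ≈ 10.721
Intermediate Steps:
b(o) = -14 + 7*o (b(o) = 7*(o - 2) = 7*(-2 + o) = -14 + 7*o)
j(O, Z) = (O + Z)/(-42 + Z) (j(O, Z) = (O + Z)/(Z + (-14 + 7*(-4))) = (O + Z)/(Z + (-14 - 28)) = (O + Z)/(Z - 42) = (O + Z)/(-42 + Z))
d = 4*√787 (d = √((-3186 - 2265) + 18043) = √(-5451 + 18043) = √12592 = 4*√787 ≈ 112.21)
√(j(-152, -22) + d) = √((-152 - 22)/(-42 - 22) + 4*√787) = √(-174/(-64) + 4*√787) = √(-1/64*(-174) + 4*√787) = √(87/32 + 4*√787)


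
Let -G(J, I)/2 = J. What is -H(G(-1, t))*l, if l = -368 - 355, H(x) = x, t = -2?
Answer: 1446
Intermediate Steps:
G(J, I) = -2*J
l = -723
-H(G(-1, t))*l = -(-2*(-1))*(-723) = -2*(-723) = -1*(-1446) = 1446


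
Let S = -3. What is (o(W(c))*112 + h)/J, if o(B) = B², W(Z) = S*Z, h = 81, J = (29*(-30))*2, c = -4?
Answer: -5403/580 ≈ -9.3155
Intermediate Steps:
J = -1740 (J = -870*2 = -1740)
W(Z) = -3*Z
(o(W(c))*112 + h)/J = ((-3*(-4))²*112 + 81)/(-1740) = (12²*112 + 81)*(-1/1740) = (144*112 + 81)*(-1/1740) = (16128 + 81)*(-1/1740) = 16209*(-1/1740) = -5403/580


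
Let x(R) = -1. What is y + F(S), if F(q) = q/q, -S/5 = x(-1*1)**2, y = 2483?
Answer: 2484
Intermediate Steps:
S = -5 (S = -5*(-1)**2 = -5*1 = -5)
F(q) = 1
y + F(S) = 2483 + 1 = 2484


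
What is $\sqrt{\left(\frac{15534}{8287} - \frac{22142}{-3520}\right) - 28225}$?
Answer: $\frac{i \sqrt{375152920477579310}}{3646280} \approx 167.98 i$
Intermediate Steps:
$\sqrt{\left(\frac{15534}{8287} - \frac{22142}{-3520}\right) - 28225} = \sqrt{\left(15534 \cdot \frac{1}{8287} - - \frac{11071}{1760}\right) - 28225} = \sqrt{\left(\frac{15534}{8287} + \frac{11071}{1760}\right) - 28225} = \sqrt{\frac{119085217}{14585120} - 28225} = \sqrt{- \frac{411545926783}{14585120}} = \frac{i \sqrt{375152920477579310}}{3646280}$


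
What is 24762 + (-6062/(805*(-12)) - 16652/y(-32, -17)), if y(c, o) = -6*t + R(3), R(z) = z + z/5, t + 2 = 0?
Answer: 70848623/2990 ≈ 23695.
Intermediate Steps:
t = -2 (t = -2 + 0 = -2)
R(z) = 6*z/5 (R(z) = z + z*(⅕) = z + z/5 = 6*z/5)
y(c, o) = 78/5 (y(c, o) = -6*(-2) + (6/5)*3 = 12 + 18/5 = 78/5)
24762 + (-6062/(805*(-12)) - 16652/y(-32, -17)) = 24762 + (-6062/(805*(-12)) - 16652/78/5) = 24762 + (-6062/(-9660) - 16652*5/78) = 24762 + (-6062*(-1/9660) - 41630/39) = 24762 + (433/690 - 41630/39) = 24762 - 3189757/2990 = 70848623/2990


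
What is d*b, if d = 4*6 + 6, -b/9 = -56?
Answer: 15120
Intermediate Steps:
b = 504 (b = -9*(-56) = 504)
d = 30 (d = 24 + 6 = 30)
d*b = 30*504 = 15120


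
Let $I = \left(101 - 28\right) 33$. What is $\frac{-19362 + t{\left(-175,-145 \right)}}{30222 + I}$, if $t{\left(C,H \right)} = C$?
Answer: $- \frac{19537}{32631} \approx -0.59873$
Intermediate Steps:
$I = 2409$ ($I = 73 \cdot 33 = 2409$)
$\frac{-19362 + t{\left(-175,-145 \right)}}{30222 + I} = \frac{-19362 - 175}{30222 + 2409} = - \frac{19537}{32631}$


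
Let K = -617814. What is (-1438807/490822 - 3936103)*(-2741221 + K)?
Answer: 6489411705262298555/490822 ≈ 1.3222e+13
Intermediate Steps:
(-1438807/490822 - 3936103)*(-2741221 + K) = (-1438807/490822 - 3936103)*(-2741221 - 617814) = (-1438807*1/490822 - 3936103)*(-3359035) = (-1438807/490822 - 3936103)*(-3359035) = -1931927385473/490822*(-3359035) = 6489411705262298555/490822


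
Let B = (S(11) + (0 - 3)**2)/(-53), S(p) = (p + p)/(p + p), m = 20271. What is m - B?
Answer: 1074373/53 ≈ 20271.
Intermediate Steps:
S(p) = 1 (S(p) = (2*p)/((2*p)) = (2*p)*(1/(2*p)) = 1)
B = -10/53 (B = (1 + (0 - 3)**2)/(-53) = (1 + (-3)**2)*(-1/53) = (1 + 9)*(-1/53) = 10*(-1/53) = -10/53 ≈ -0.18868)
m - B = 20271 - 1*(-10/53) = 20271 + 10/53 = 1074373/53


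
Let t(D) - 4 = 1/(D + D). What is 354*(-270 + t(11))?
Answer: -1035627/11 ≈ -94148.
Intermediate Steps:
t(D) = 4 + 1/(2*D) (t(D) = 4 + 1/(D + D) = 4 + 1/(2*D))
354*(-270 + t(11)) = 354*(-270 + (4 + (1/2)/11)) = 354*(-270 + (4 + (1/2)*(1/11))) = 354*(-270 + (4 + 1/22)) = 354*(-270 + 89/22) = 354*(-5851/22) = -1035627/11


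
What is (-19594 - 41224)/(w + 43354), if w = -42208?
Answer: -30409/573 ≈ -53.070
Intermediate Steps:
(-19594 - 41224)/(w + 43354) = (-19594 - 41224)/(-42208 + 43354) = -60818/1146 = -60818*1/1146 = -30409/573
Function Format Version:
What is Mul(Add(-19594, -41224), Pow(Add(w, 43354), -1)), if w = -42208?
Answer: Rational(-30409, 573) ≈ -53.070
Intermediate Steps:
Mul(Add(-19594, -41224), Pow(Add(w, 43354), -1)) = Mul(Add(-19594, -41224), Pow(Add(-42208, 43354), -1)) = Mul(-60818, Pow(1146, -1)) = Mul(-60818, Rational(1, 1146)) = Rational(-30409, 573)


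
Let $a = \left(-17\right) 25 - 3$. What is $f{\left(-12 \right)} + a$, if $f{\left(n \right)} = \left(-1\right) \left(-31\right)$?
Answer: $-397$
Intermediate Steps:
$f{\left(n \right)} = 31$
$a = -428$ ($a = -425 - 3 = -428$)
$f{\left(-12 \right)} + a = 31 - 428 = -397$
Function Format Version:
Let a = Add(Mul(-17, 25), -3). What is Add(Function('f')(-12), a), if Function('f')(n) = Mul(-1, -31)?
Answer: -397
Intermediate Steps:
Function('f')(n) = 31
a = -428 (a = Add(-425, -3) = -428)
Add(Function('f')(-12), a) = Add(31, -428) = -397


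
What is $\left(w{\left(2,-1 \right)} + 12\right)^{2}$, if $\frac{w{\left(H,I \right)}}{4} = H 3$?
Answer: $1296$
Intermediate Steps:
$w{\left(H,I \right)} = 12 H$ ($w{\left(H,I \right)} = 4 H 3 = 4 \cdot 3 H = 12 H$)
$\left(w{\left(2,-1 \right)} + 12\right)^{2} = \left(12 \cdot 2 + 12\right)^{2} = \left(24 + 12\right)^{2} = 36^{2} = 1296$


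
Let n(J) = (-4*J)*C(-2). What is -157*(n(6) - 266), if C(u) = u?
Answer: 34226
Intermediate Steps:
n(J) = 8*J (n(J) = -4*J*(-2) = 8*J)
-157*(n(6) - 266) = -157*(8*6 - 266) = -157*(48 - 266) = -157*(-218) = 34226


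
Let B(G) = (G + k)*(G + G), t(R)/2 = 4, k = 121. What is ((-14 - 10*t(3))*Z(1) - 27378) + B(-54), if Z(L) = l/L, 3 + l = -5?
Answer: -33862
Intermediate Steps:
l = -8 (l = -3 - 5 = -8)
t(R) = 8 (t(R) = 2*4 = 8)
Z(L) = -8/L
B(G) = 2*G*(121 + G) (B(G) = (G + 121)*(G + G) = (121 + G)*(2*G) = 2*G*(121 + G))
((-14 - 10*t(3))*Z(1) - 27378) + B(-54) = ((-14 - 10*8)*(-8/1) - 27378) + 2*(-54)*(121 - 54) = ((-14 - 80)*(-8*1) - 27378) + 2*(-54)*67 = (-94*(-8) - 27378) - 7236 = (752 - 27378) - 7236 = -26626 - 7236 = -33862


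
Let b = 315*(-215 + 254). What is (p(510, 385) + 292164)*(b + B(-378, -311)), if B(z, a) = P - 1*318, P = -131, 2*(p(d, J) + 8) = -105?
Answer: 3457337026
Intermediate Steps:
p(d, J) = -121/2 (p(d, J) = -8 + (½)*(-105) = -8 - 105/2 = -121/2)
B(z, a) = -449 (B(z, a) = -131 - 1*318 = -131 - 318 = -449)
b = 12285 (b = 315*39 = 12285)
(p(510, 385) + 292164)*(b + B(-378, -311)) = (-121/2 + 292164)*(12285 - 449) = (584207/2)*11836 = 3457337026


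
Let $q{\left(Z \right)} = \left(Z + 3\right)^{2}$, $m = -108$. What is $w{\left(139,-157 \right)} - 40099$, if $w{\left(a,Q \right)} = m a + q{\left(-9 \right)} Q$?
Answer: $-60763$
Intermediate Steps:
$q{\left(Z \right)} = \left(3 + Z\right)^{2}$
$w{\left(a,Q \right)} = - 108 a + 36 Q$ ($w{\left(a,Q \right)} = - 108 a + \left(3 - 9\right)^{2} Q = - 108 a + \left(-6\right)^{2} Q = - 108 a + 36 Q$)
$w{\left(139,-157 \right)} - 40099 = \left(\left(-108\right) 139 + 36 \left(-157\right)\right) - 40099 = \left(-15012 - 5652\right) - 40099 = -20664 - 40099 = -60763$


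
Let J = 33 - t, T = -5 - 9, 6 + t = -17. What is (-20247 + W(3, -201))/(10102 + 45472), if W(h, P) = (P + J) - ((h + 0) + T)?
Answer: -20381/55574 ≈ -0.36674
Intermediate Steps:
t = -23 (t = -6 - 17 = -23)
T = -14
J = 56 (J = 33 - 1*(-23) = 33 + 23 = 56)
W(h, P) = 70 + P - h (W(h, P) = (P + 56) - ((h + 0) - 14) = (56 + P) - (h - 14) = (56 + P) - (-14 + h) = (56 + P) + (14 - h) = 70 + P - h)
(-20247 + W(3, -201))/(10102 + 45472) = (-20247 + (70 - 201 - 1*3))/(10102 + 45472) = (-20247 + (70 - 201 - 3))/55574 = (-20247 - 134)*(1/55574) = -20381*1/55574 = -20381/55574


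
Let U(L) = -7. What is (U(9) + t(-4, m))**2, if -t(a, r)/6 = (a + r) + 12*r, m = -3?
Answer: 63001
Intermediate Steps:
t(a, r) = -78*r - 6*a (t(a, r) = -6*((a + r) + 12*r) = -6*(a + 13*r) = -78*r - 6*a)
(U(9) + t(-4, m))**2 = (-7 + (-78*(-3) - 6*(-4)))**2 = (-7 + (234 + 24))**2 = (-7 + 258)**2 = 251**2 = 63001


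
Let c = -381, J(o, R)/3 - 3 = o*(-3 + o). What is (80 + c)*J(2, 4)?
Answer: -903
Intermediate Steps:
J(o, R) = 9 + 3*o*(-3 + o) (J(o, R) = 9 + 3*(o*(-3 + o)) = 9 + 3*o*(-3 + o))
(80 + c)*J(2, 4) = (80 - 381)*(9 - 9*2 + 3*2²) = -301*(9 - 18 + 3*4) = -301*(9 - 18 + 12) = -301*3 = -903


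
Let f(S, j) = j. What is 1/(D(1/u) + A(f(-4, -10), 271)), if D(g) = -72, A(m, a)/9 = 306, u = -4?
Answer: 1/2682 ≈ 0.00037286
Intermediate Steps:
A(m, a) = 2754 (A(m, a) = 9*306 = 2754)
1/(D(1/u) + A(f(-4, -10), 271)) = 1/(-72 + 2754) = 1/2682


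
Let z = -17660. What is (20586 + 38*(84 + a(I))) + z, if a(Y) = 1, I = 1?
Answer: 6156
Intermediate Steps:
(20586 + 38*(84 + a(I))) + z = (20586 + 38*(84 + 1)) - 17660 = (20586 + 38*85) - 17660 = (20586 + 3230) - 17660 = 23816 - 17660 = 6156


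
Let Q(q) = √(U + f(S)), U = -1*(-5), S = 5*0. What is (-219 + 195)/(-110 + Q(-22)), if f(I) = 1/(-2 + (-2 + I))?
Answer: 3520/16127 + 16*√19/16127 ≈ 0.22259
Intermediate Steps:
S = 0
U = 5
f(I) = 1/(-4 + I)
Q(q) = √19/2 (Q(q) = √(5 + 1/(-4 + 0)) = √(5 + 1/(-4)) = √(5 - ¼) = √(19/4) = √19/2)
(-219 + 195)/(-110 + Q(-22)) = (-219 + 195)/(-110 + √19/2) = -24/(-110 + √19/2)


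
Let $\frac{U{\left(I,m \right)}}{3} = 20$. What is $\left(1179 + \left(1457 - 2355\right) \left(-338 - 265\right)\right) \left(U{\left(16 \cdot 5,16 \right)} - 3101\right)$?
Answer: $-1650268593$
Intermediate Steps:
$U{\left(I,m \right)} = 60$ ($U{\left(I,m \right)} = 3 \cdot 20 = 60$)
$\left(1179 + \left(1457 - 2355\right) \left(-338 - 265\right)\right) \left(U{\left(16 \cdot 5,16 \right)} - 3101\right) = \left(1179 + \left(1457 - 2355\right) \left(-338 - 265\right)\right) \left(60 - 3101\right) = \left(1179 - -541494\right) \left(-3041\right) = \left(1179 + 541494\right) \left(-3041\right) = 542673 \left(-3041\right) = -1650268593$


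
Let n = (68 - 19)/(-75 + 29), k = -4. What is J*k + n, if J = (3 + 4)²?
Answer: -9065/46 ≈ -197.07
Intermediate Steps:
J = 49 (J = 7² = 49)
n = -49/46 (n = 49/(-46) = 49*(-1/46) = -49/46 ≈ -1.0652)
J*k + n = 49*(-4) - 49/46 = -196 - 49/46 = -9065/46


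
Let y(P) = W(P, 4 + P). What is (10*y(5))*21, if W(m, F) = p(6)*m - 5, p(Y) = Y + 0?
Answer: 5250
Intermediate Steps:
p(Y) = Y
W(m, F) = -5 + 6*m (W(m, F) = 6*m - 5 = -5 + 6*m)
y(P) = -5 + 6*P
(10*y(5))*21 = (10*(-5 + 6*5))*21 = (10*(-5 + 30))*21 = (10*25)*21 = 250*21 = 5250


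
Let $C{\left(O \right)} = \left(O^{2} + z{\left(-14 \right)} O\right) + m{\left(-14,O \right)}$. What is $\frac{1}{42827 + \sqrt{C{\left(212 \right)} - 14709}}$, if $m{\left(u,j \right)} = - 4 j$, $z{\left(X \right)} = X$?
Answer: $\frac{42827}{1834125510} - \frac{\sqrt{26419}}{1834125510} \approx 2.3261 \cdot 10^{-5}$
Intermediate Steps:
$C{\left(O \right)} = O^{2} - 18 O$ ($C{\left(O \right)} = \left(O^{2} - 14 O\right) - 4 O = O^{2} - 18 O$)
$\frac{1}{42827 + \sqrt{C{\left(212 \right)} - 14709}} = \frac{1}{42827 + \sqrt{212 \left(-18 + 212\right) - 14709}} = \frac{1}{42827 + \sqrt{212 \cdot 194 - 14709}} = \frac{1}{42827 + \sqrt{41128 - 14709}} = \frac{1}{42827 + \sqrt{26419}}$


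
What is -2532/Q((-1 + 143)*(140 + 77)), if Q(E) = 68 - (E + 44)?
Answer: 1266/15395 ≈ 0.082235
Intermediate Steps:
Q(E) = 24 - E (Q(E) = 68 - (44 + E) = 68 + (-44 - E) = 24 - E)
-2532/Q((-1 + 143)*(140 + 77)) = -2532/(24 - (-1 + 143)*(140 + 77)) = -2532/(24 - 142*217) = -2532/(24 - 1*30814) = -2532/(24 - 30814) = -2532/(-30790) = -2532*(-1/30790) = 1266/15395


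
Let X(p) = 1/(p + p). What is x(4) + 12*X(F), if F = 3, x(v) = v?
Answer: 6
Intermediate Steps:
X(p) = 1/(2*p)
x(4) + 12*X(F) = 4 + 12*((½)/3) = 4 + 12*((½)*(⅓)) = 4 + 12*(⅙) = 4 + 2 = 6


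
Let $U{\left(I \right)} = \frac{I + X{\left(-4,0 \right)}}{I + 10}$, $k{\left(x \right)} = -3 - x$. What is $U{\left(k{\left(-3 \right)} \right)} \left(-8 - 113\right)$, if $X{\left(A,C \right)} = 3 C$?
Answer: $0$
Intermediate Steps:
$U{\left(I \right)} = \frac{I}{10 + I}$ ($U{\left(I \right)} = \frac{I + 3 \cdot 0}{I + 10} = \frac{I + 0}{10 + I} = \frac{I}{10 + I}$)
$U{\left(k{\left(-3 \right)} \right)} \left(-8 - 113\right) = \frac{-3 - -3}{10 - 0} \left(-8 - 113\right) = \frac{-3 + 3}{10 + \left(-3 + 3\right)} \left(-121\right) = \frac{0}{10 + 0} \left(-121\right) = \frac{0}{10} \left(-121\right) = 0 \cdot \frac{1}{10} \left(-121\right) = 0 \left(-121\right) = 0$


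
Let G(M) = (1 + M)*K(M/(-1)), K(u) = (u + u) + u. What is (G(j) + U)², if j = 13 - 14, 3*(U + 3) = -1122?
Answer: 142129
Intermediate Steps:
U = -377 (U = -3 + (⅓)*(-1122) = -3 - 374 = -377)
K(u) = 3*u (K(u) = 2*u + u = 3*u)
j = -1
G(M) = -3*M*(1 + M) (G(M) = (1 + M)*(3*(M/(-1))) = (1 + M)*(3*(M*(-1))) = (1 + M)*(3*(-M)) = (1 + M)*(-3*M) = -3*M*(1 + M))
(G(j) + U)² = (-3*(-1)*(1 - 1) - 377)² = (-3*(-1)*0 - 377)² = (0 - 377)² = (-377)² = 142129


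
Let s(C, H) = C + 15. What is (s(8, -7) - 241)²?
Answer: 47524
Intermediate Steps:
s(C, H) = 15 + C
(s(8, -7) - 241)² = ((15 + 8) - 241)² = (23 - 241)² = (-218)² = 47524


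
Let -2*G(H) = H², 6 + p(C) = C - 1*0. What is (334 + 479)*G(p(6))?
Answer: 0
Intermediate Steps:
p(C) = -6 + C (p(C) = -6 + (C - 1*0) = -6 + (C + 0) = -6 + C)
G(H) = -H²/2
(334 + 479)*G(p(6)) = (334 + 479)*(-(-6 + 6)²/2) = 813*(-½*0²) = 813*(-½*0) = 813*0 = 0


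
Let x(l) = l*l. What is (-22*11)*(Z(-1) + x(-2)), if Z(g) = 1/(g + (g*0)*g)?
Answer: -726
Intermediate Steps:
x(l) = l²
Z(g) = 1/g (Z(g) = 1/(g + 0*g) = 1/(g + 0) = 1/g)
(-22*11)*(Z(-1) + x(-2)) = (-22*11)*(1/(-1) + (-2)²) = -242*(-1 + 4) = -242*3 = -726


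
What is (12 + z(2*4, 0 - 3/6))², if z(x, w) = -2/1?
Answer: 100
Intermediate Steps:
z(x, w) = -2 (z(x, w) = -2*1 = -2)
(12 + z(2*4, 0 - 3/6))² = (12 - 2)² = 10² = 100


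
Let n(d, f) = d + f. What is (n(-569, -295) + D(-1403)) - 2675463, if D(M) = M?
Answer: -2677730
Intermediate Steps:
(n(-569, -295) + D(-1403)) - 2675463 = ((-569 - 295) - 1403) - 2675463 = (-864 - 1403) - 2675463 = -2267 - 2675463 = -2677730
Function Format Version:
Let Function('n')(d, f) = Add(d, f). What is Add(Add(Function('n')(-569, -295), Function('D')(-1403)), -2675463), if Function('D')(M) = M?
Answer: -2677730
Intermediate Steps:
Add(Add(Function('n')(-569, -295), Function('D')(-1403)), -2675463) = Add(Add(Add(-569, -295), -1403), -2675463) = Add(Add(-864, -1403), -2675463) = Add(-2267, -2675463) = -2677730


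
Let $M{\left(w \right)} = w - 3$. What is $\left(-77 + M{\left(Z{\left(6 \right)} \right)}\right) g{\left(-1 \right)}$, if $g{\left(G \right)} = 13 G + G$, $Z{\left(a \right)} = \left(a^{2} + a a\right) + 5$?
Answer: $42$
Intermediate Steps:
$Z{\left(a \right)} = 5 + 2 a^{2}$ ($Z{\left(a \right)} = \left(a^{2} + a^{2}\right) + 5 = 2 a^{2} + 5 = 5 + 2 a^{2}$)
$M{\left(w \right)} = -3 + w$
$g{\left(G \right)} = 14 G$
$\left(-77 + M{\left(Z{\left(6 \right)} \right)}\right) g{\left(-1 \right)} = \left(-77 + \left(-3 + \left(5 + 2 \cdot 6^{2}\right)\right)\right) 14 \left(-1\right) = \left(-77 + \left(-3 + \left(5 + 2 \cdot 36\right)\right)\right) \left(-14\right) = \left(-77 + \left(-3 + \left(5 + 72\right)\right)\right) \left(-14\right) = \left(-77 + \left(-3 + 77\right)\right) \left(-14\right) = \left(-77 + 74\right) \left(-14\right) = \left(-3\right) \left(-14\right) = 42$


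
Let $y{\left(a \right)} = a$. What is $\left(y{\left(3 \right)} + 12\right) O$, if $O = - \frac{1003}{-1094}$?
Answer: $\frac{15045}{1094} \approx 13.752$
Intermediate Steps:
$O = \frac{1003}{1094}$ ($O = \left(-1003\right) \left(- \frac{1}{1094}\right) = \frac{1003}{1094} \approx 0.91682$)
$\left(y{\left(3 \right)} + 12\right) O = \left(3 + 12\right) \frac{1003}{1094} = 15 \cdot \frac{1003}{1094} = \frac{15045}{1094}$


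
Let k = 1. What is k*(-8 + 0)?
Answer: -8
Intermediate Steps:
k*(-8 + 0) = 1*(-8 + 0) = 1*(-8) = -8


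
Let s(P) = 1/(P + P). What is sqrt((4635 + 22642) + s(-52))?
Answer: sqrt(73756982)/52 ≈ 165.16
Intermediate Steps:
s(P) = 1/(2*P)
sqrt((4635 + 22642) + s(-52)) = sqrt((4635 + 22642) + (1/2)/(-52)) = sqrt(27277 + (1/2)*(-1/52)) = sqrt(27277 - 1/104) = sqrt(2836807/104) = sqrt(73756982)/52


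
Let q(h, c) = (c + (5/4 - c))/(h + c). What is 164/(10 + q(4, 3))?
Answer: 4592/285 ≈ 16.112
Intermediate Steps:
q(h, c) = 5/(4*(c + h)) (q(h, c) = (c + (5*(¼) - c))/(c + h) = (c + (5/4 - c))/(c + h) = 5/(4*(c + h)))
164/(10 + q(4, 3)) = 164/(10 + 5/(4*(3 + 4))) = 164/(10 + (5/4)/7) = 164/(10 + (5/4)*(⅐)) = 164/(10 + 5/28) = 164/(285/28) = (28/285)*164 = 4592/285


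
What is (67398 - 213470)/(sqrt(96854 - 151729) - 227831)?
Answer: 8319932458/12976754859 + 182590*I*sqrt(2195)/12976754859 ≈ 0.64114 + 0.00065922*I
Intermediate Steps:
(67398 - 213470)/(sqrt(96854 - 151729) - 227831) = -146072/(sqrt(-54875) - 227831) = -146072/(5*I*sqrt(2195) - 227831) = -146072/(-227831 + 5*I*sqrt(2195))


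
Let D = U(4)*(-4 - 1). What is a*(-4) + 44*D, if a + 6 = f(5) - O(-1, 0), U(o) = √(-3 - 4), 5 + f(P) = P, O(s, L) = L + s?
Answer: 20 - 220*I*√7 ≈ 20.0 - 582.07*I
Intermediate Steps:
f(P) = -5 + P
U(o) = I*√7 (U(o) = √(-7) = I*√7)
a = -5 (a = -6 + ((-5 + 5) - (0 - 1)) = -6 + (0 - 1*(-1)) = -6 + (0 + 1) = -6 + 1 = -5)
D = -5*I*√7 (D = (I*√7)*(-4 - 1) = (I*√7)*(-5) = -5*I*√7 ≈ -13.229*I)
a*(-4) + 44*D = -5*(-4) + 44*(-5*I*√7) = 20 - 220*I*√7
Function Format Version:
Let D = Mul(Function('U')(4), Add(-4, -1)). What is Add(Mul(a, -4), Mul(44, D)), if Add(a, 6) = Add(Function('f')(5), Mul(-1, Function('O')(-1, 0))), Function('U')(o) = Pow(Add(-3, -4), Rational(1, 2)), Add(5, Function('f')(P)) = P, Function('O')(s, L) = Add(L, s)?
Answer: Add(20, Mul(-220, I, Pow(7, Rational(1, 2)))) ≈ Add(20.000, Mul(-582.07, I))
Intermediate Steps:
Function('f')(P) = Add(-5, P)
Function('U')(o) = Mul(I, Pow(7, Rational(1, 2))) (Function('U')(o) = Pow(-7, Rational(1, 2)) = Mul(I, Pow(7, Rational(1, 2))))
a = -5 (a = Add(-6, Add(Add(-5, 5), Mul(-1, Add(0, -1)))) = Add(-6, Add(0, Mul(-1, -1))) = Add(-6, Add(0, 1)) = Add(-6, 1) = -5)
D = Mul(-5, I, Pow(7, Rational(1, 2))) (D = Mul(Mul(I, Pow(7, Rational(1, 2))), Add(-4, -1)) = Mul(Mul(I, Pow(7, Rational(1, 2))), -5) = Mul(-5, I, Pow(7, Rational(1, 2))) ≈ Mul(-13.229, I))
Add(Mul(a, -4), Mul(44, D)) = Add(Mul(-5, -4), Mul(44, Mul(-5, I, Pow(7, Rational(1, 2))))) = Add(20, Mul(-220, I, Pow(7, Rational(1, 2))))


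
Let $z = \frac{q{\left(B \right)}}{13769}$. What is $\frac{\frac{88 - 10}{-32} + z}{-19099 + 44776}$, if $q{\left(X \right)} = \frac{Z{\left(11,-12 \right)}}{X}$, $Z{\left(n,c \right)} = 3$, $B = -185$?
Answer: $- \frac{33114461}{348832658160} \approx -9.4929 \cdot 10^{-5}$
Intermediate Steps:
$q{\left(X \right)} = \frac{3}{X}$
$z = - \frac{3}{2547265}$ ($z = \frac{3 \frac{1}{-185}}{13769} = 3 \left(- \frac{1}{185}\right) \frac{1}{13769} = \left(- \frac{3}{185}\right) \frac{1}{13769} = - \frac{3}{2547265} \approx -1.1777 \cdot 10^{-6}$)
$\frac{\frac{88 - 10}{-32} + z}{-19099 + 44776} = \frac{\frac{88 - 10}{-32} - \frac{3}{2547265}}{-19099 + 44776} = \frac{\left(- \frac{1}{32}\right) 78 - \frac{3}{2547265}}{25677} = \left(- \frac{39}{16} - \frac{3}{2547265}\right) \frac{1}{25677} = \left(- \frac{99343383}{40756240}\right) \frac{1}{25677} = - \frac{33114461}{348832658160}$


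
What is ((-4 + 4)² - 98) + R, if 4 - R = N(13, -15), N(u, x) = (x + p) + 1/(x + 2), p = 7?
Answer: -1117/13 ≈ -85.923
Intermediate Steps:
N(u, x) = 7 + x + 1/(2 + x) (N(u, x) = (x + 7) + 1/(x + 2) = (7 + x) + 1/(2 + x) = 7 + x + 1/(2 + x))
R = 157/13 (R = 4 - (15 + (-15)² + 9*(-15))/(2 - 15) = 4 - (15 + 225 - 135)/(-13) = 4 - (-1)*105/13 = 4 - 1*(-105/13) = 4 + 105/13 = 157/13 ≈ 12.077)
((-4 + 4)² - 98) + R = ((-4 + 4)² - 98) + 157/13 = (0² - 98) + 157/13 = (0 - 98) + 157/13 = -98 + 157/13 = -1117/13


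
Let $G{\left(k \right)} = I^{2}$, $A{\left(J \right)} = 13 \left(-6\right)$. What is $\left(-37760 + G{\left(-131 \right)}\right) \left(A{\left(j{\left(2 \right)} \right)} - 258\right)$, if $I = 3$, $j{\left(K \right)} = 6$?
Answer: $12684336$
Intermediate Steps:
$A{\left(J \right)} = -78$
$G{\left(k \right)} = 9$ ($G{\left(k \right)} = 3^{2} = 9$)
$\left(-37760 + G{\left(-131 \right)}\right) \left(A{\left(j{\left(2 \right)} \right)} - 258\right) = \left(-37760 + 9\right) \left(-78 - 258\right) = \left(-37751\right) \left(-336\right) = 12684336$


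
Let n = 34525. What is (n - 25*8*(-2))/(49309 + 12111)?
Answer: 6985/12284 ≈ 0.56863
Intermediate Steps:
(n - 25*8*(-2))/(49309 + 12111) = (34525 - 25*8*(-2))/(49309 + 12111) = (34525 - 200*(-2))/61420 = (34525 + 400)*(1/61420) = 34925*(1/61420) = 6985/12284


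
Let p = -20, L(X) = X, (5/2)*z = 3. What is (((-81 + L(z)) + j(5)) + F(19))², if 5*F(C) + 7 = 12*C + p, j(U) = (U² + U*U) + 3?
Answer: 4489/25 ≈ 179.56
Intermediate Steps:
z = 6/5 (z = (⅖)*3 = 6/5 ≈ 1.2000)
j(U) = 3 + 2*U² (j(U) = (U² + U²) + 3 = 2*U² + 3 = 3 + 2*U²)
F(C) = -27/5 + 12*C/5 (F(C) = -7/5 + (12*C - 20)/5 = -7/5 + (-20 + 12*C)/5 = -7/5 + (-4 + 12*C/5) = -27/5 + 12*C/5)
(((-81 + L(z)) + j(5)) + F(19))² = (((-81 + 6/5) + (3 + 2*5²)) + (-27/5 + (12/5)*19))² = ((-399/5 + (3 + 2*25)) + (-27/5 + 228/5))² = ((-399/5 + (3 + 50)) + 201/5)² = ((-399/5 + 53) + 201/5)² = (-134/5 + 201/5)² = (67/5)² = 4489/25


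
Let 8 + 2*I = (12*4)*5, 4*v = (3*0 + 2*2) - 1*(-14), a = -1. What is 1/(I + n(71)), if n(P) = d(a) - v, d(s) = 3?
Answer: 2/229 ≈ 0.0087336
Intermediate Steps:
v = 9/2 (v = ((3*0 + 2*2) - 1*(-14))/4 = ((0 + 4) + 14)/4 = (4 + 14)/4 = (¼)*18 = 9/2 ≈ 4.5000)
n(P) = -3/2 (n(P) = 3 - 1*9/2 = 3 - 9/2 = -3/2)
I = 116 (I = -4 + ((12*4)*5)/2 = -4 + (48*5)/2 = -4 + (½)*240 = -4 + 120 = 116)
1/(I + n(71)) = 1/(116 - 3/2) = 1/(229/2) = 2/229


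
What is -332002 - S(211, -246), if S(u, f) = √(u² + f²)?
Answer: -332002 - √105037 ≈ -3.3233e+5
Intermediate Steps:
S(u, f) = √(f² + u²)
-332002 - S(211, -246) = -332002 - √((-246)² + 211²) = -332002 - √(60516 + 44521) = -332002 - √105037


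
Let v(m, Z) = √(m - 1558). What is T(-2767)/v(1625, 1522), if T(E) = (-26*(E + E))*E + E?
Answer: -398129795*√67/67 ≈ -4.8639e+7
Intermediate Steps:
T(E) = E - 52*E² (T(E) = (-52*E)*E + E = -52*E² + E = E - 52*E²)
v(m, Z) = √(-1558 + m)
T(-2767)/v(1625, 1522) = (-2767*(1 - 52*(-2767)))/(√(-1558 + 1625)) = (-2767*(1 + 143884))/(√67) = (-2767*143885)*(√67/67) = -398129795*√67/67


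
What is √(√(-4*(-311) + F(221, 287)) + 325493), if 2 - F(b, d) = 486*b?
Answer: √(325493 + 4*I*√6635) ≈ 570.52 + 0.286*I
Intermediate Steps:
F(b, d) = 2 - 486*b
√(√(-4*(-311) + F(221, 287)) + 325493) = √(√(-4*(-311) + (2 - 486*221)) + 325493) = √(√(1244 + (2 - 107406)) + 325493) = √(√(1244 - 107404) + 325493) = √(√(-106160) + 325493) = √(4*I*√6635 + 325493) = √(325493 + 4*I*√6635)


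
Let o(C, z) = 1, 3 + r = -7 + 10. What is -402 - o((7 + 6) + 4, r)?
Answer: -403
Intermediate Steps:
r = 0 (r = -3 + (-7 + 10) = -3 + 3 = 0)
-402 - o((7 + 6) + 4, r) = -402 - 1*1 = -402 - 1 = -403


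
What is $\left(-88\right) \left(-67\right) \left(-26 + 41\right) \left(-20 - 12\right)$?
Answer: $-2830080$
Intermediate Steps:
$\left(-88\right) \left(-67\right) \left(-26 + 41\right) \left(-20 - 12\right) = 5896 \cdot 15 \left(-32\right) = 5896 \left(-480\right) = -2830080$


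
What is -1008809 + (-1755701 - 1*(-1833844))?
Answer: -930666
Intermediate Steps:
-1008809 + (-1755701 - 1*(-1833844)) = -1008809 + (-1755701 + 1833844) = -1008809 + 78143 = -930666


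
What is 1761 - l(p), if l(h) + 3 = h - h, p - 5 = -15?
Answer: 1764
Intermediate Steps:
p = -10 (p = 5 - 15 = -10)
l(h) = -3 (l(h) = -3 + (h - h) = -3 + 0 = -3)
1761 - l(p) = 1761 - 1*(-3) = 1761 + 3 = 1764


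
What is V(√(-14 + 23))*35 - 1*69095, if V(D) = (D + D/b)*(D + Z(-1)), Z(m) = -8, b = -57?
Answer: -1322605/19 ≈ -69611.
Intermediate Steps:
V(D) = 56*D*(-8 + D)/57 (V(D) = (D + D/(-57))*(D - 8) = (D + D*(-1/57))*(-8 + D) = (D - D/57)*(-8 + D) = (56*D/57)*(-8 + D) = 56*D*(-8 + D)/57)
V(√(-14 + 23))*35 - 1*69095 = (56*√(-14 + 23)*(-8 + √(-14 + 23))/57)*35 - 1*69095 = (56*√9*(-8 + √9)/57)*35 - 69095 = ((56/57)*3*(-8 + 3))*35 - 69095 = ((56/57)*3*(-5))*35 - 69095 = -280/19*35 - 69095 = -9800/19 - 69095 = -1322605/19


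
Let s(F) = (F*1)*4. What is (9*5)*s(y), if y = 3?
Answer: 540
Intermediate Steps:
s(F) = 4*F (s(F) = F*4 = 4*F)
(9*5)*s(y) = (9*5)*(4*3) = 45*12 = 540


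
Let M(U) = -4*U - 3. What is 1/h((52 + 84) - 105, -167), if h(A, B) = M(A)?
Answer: -1/127 ≈ -0.0078740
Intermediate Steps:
M(U) = -3 - 4*U
h(A, B) = -3 - 4*A
1/h((52 + 84) - 105, -167) = 1/(-3 - 4*((52 + 84) - 105)) = 1/(-3 - 4*(136 - 105)) = 1/(-3 - 4*31) = 1/(-3 - 124) = 1/(-127) = -1/127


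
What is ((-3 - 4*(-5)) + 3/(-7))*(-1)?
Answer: -116/7 ≈ -16.571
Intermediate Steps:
((-3 - 4*(-5)) + 3/(-7))*(-1) = ((-3 + 20) + 3*(-⅐))*(-1) = (17 - 3/7)*(-1) = (116/7)*(-1) = -116/7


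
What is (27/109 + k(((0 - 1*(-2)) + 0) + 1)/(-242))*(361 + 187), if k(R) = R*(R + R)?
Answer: 1252728/13189 ≈ 94.983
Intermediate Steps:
k(R) = 2*R**2 (k(R) = R*(2*R) = 2*R**2)
(27/109 + k(((0 - 1*(-2)) + 0) + 1)/(-242))*(361 + 187) = (27/109 + (2*(((0 - 1*(-2)) + 0) + 1)**2)/(-242))*(361 + 187) = (27*(1/109) + (2*(((0 + 2) + 0) + 1)**2)*(-1/242))*548 = (27/109 + (2*((2 + 0) + 1)**2)*(-1/242))*548 = (27/109 + (2*(2 + 1)**2)*(-1/242))*548 = (27/109 + (2*3**2)*(-1/242))*548 = (27/109 + (2*9)*(-1/242))*548 = (27/109 + 18*(-1/242))*548 = (27/109 - 9/121)*548 = (2286/13189)*548 = 1252728/13189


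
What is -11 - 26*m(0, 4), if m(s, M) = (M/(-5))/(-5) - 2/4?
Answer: -54/25 ≈ -2.1600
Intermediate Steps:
m(s, M) = -1/2 + M/25 (m(s, M) = (M*(-1/5))*(-1/5) - 2*1/4 = -M/5*(-1/5) - 1/2 = M/25 - 1/2 = -1/2 + M/25)
-11 - 26*m(0, 4) = -11 - 26*(-1/2 + (1/25)*4) = -11 - 26*(-1/2 + 4/25) = -11 - 26*(-17/50) = -11 + 221/25 = -54/25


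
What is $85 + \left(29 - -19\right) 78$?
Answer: $3829$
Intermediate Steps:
$85 + \left(29 - -19\right) 78 = 85 + \left(29 + 19\right) 78 = 85 + 48 \cdot 78 = 85 + 3744 = 3829$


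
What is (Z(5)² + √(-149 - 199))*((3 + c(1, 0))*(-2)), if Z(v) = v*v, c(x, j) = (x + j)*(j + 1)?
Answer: -5000 - 16*I*√87 ≈ -5000.0 - 149.24*I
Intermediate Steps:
c(x, j) = (1 + j)*(j + x) (c(x, j) = (j + x)*(1 + j) = (1 + j)*(j + x))
Z(v) = v²
(Z(5)² + √(-149 - 199))*((3 + c(1, 0))*(-2)) = ((5²)² + √(-149 - 199))*((3 + (0 + 1 + 0² + 0*1))*(-2)) = (25² + √(-348))*((3 + (0 + 1 + 0 + 0))*(-2)) = (625 + 2*I*√87)*((3 + 1)*(-2)) = (625 + 2*I*√87)*(4*(-2)) = (625 + 2*I*√87)*(-8) = -5000 - 16*I*√87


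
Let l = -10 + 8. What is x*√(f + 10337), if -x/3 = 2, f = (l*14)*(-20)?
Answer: -6*√10897 ≈ -626.33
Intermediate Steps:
l = -2
f = 560 (f = -2*14*(-20) = -28*(-20) = 560)
x = -6 (x = -3*2 = -6)
x*√(f + 10337) = -6*√(560 + 10337) = -6*√10897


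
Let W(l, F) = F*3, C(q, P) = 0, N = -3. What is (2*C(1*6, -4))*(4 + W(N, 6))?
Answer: 0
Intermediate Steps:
W(l, F) = 3*F
(2*C(1*6, -4))*(4 + W(N, 6)) = (2*0)*(4 + 3*6) = 0*(4 + 18) = 0*22 = 0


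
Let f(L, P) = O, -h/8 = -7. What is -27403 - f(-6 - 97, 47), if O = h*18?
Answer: -28411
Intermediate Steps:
h = 56 (h = -8*(-7) = 56)
O = 1008 (O = 56*18 = 1008)
f(L, P) = 1008
-27403 - f(-6 - 97, 47) = -27403 - 1*1008 = -27403 - 1008 = -28411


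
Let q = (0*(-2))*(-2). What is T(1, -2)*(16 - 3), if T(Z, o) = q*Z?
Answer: 0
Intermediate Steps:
q = 0 (q = 0*(-2) = 0)
T(Z, o) = 0 (T(Z, o) = 0*Z = 0)
T(1, -2)*(16 - 3) = 0*(16 - 3) = 0*13 = 0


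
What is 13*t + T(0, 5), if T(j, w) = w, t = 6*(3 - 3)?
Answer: 5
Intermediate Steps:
t = 0 (t = 6*0 = 0)
13*t + T(0, 5) = 13*0 + 5 = 0 + 5 = 5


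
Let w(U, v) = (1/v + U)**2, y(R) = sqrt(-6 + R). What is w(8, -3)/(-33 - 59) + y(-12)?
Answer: -23/36 + 3*I*sqrt(2) ≈ -0.63889 + 4.2426*I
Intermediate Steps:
w(U, v) = (U + 1/v)**2
w(8, -3)/(-33 - 59) + y(-12) = ((1 + 8*(-3))**2/(-3)**2)/(-33 - 59) + sqrt(-6 - 12) = ((1 - 24)**2/9)/(-92) + sqrt(-18) = -(-23)**2/828 + 3*I*sqrt(2) = -529/828 + 3*I*sqrt(2) = -1/92*529/9 + 3*I*sqrt(2) = -23/36 + 3*I*sqrt(2)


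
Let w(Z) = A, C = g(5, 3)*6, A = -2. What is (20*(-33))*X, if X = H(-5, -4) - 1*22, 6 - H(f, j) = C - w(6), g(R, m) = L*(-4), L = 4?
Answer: -51480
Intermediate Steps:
g(R, m) = -16 (g(R, m) = 4*(-4) = -16)
C = -96 (C = -16*6 = -96)
w(Z) = -2
H(f, j) = 100 (H(f, j) = 6 - (-96 - 1*(-2)) = 6 - (-96 + 2) = 6 - 1*(-94) = 6 + 94 = 100)
X = 78 (X = 100 - 1*22 = 100 - 22 = 78)
(20*(-33))*X = (20*(-33))*78 = -660*78 = -51480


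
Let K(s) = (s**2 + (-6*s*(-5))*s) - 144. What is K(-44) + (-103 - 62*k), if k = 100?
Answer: 53569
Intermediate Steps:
K(s) = -144 + 31*s**2 (K(s) = (s**2 + (30*s)*s) - 144 = (s**2 + 30*s**2) - 144 = 31*s**2 - 144 = -144 + 31*s**2)
K(-44) + (-103 - 62*k) = (-144 + 31*(-44)**2) + (-103 - 62*100) = (-144 + 31*1936) + (-103 - 6200) = (-144 + 60016) - 6303 = 59872 - 6303 = 53569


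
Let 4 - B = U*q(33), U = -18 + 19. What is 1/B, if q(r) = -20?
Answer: 1/24 ≈ 0.041667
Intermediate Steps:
U = 1
B = 24 (B = 4 - (-20) = 4 - 1*(-20) = 4 + 20 = 24)
1/B = 1/24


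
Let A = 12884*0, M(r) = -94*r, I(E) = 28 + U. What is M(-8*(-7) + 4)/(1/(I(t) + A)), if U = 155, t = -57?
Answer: -1032120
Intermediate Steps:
I(E) = 183 (I(E) = 28 + 155 = 183)
A = 0
M(-8*(-7) + 4)/(1/(I(t) + A)) = (-94*(-8*(-7) + 4))/(1/(183 + 0)) = (-94*(56 + 4))/(1/183) = (-94*60)/(1/183) = -5640*183 = -1032120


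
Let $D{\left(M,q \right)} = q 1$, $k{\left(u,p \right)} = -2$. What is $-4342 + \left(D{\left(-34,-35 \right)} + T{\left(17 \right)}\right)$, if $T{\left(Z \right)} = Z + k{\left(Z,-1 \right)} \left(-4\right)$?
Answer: $-4352$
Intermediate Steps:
$D{\left(M,q \right)} = q$
$T{\left(Z \right)} = 8 + Z$ ($T{\left(Z \right)} = Z - -8 = Z + 8 = 8 + Z$)
$-4342 + \left(D{\left(-34,-35 \right)} + T{\left(17 \right)}\right) = -4342 + \left(-35 + \left(8 + 17\right)\right) = -4342 + \left(-35 + 25\right) = -4342 - 10 = -4352$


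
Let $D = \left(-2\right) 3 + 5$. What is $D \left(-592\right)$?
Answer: $592$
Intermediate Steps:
$D = -1$ ($D = -6 + 5 = -1$)
$D \left(-592\right) = \left(-1\right) \left(-592\right) = 592$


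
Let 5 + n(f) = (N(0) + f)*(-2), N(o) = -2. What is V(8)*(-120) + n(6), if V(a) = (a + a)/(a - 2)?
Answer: -333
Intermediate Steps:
n(f) = -1 - 2*f (n(f) = -5 + (-2 + f)*(-2) = -5 + (4 - 2*f) = -1 - 2*f)
V(a) = 2*a/(-2 + a) (V(a) = (2*a)/(-2 + a) = 2*a/(-2 + a))
V(8)*(-120) + n(6) = (2*8/(-2 + 8))*(-120) + (-1 - 2*6) = (2*8/6)*(-120) + (-1 - 12) = (2*8*(⅙))*(-120) - 13 = (8/3)*(-120) - 13 = -320 - 13 = -333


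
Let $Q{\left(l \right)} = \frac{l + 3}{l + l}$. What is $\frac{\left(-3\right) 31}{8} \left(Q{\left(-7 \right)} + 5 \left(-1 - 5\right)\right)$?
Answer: $\frac{2418}{7} \approx 345.43$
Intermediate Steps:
$Q{\left(l \right)} = \frac{3 + l}{2 l}$
$\frac{\left(-3\right) 31}{8} \left(Q{\left(-7 \right)} + 5 \left(-1 - 5\right)\right) = \frac{\left(-3\right) 31}{8} \left(\frac{3 - 7}{2 \left(-7\right)} + 5 \left(-1 - 5\right)\right) = \left(-93\right) \frac{1}{8} \left(\frac{1}{2} \left(- \frac{1}{7}\right) \left(-4\right) + 5 \left(-6\right)\right) = - \frac{93 \left(\frac{2}{7} - 30\right)}{8} = \left(- \frac{93}{8}\right) \left(- \frac{208}{7}\right) = \frac{2418}{7}$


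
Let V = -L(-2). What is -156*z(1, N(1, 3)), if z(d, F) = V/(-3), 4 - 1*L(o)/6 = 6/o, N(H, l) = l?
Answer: -2184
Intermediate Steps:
L(o) = 24 - 36/o
V = -42 (V = -(24 - 36/(-2)) = -(24 - 36*(-½)) = -(24 + 18) = -1*42 = -42)
z(d, F) = 14 (z(d, F) = -42/(-3) = -⅓*(-42) = 14)
-156*z(1, N(1, 3)) = -156*14 = -2184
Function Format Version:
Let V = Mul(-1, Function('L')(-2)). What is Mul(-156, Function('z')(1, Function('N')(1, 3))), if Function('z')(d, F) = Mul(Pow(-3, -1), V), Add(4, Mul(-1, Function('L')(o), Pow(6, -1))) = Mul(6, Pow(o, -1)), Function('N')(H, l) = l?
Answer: -2184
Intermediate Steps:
Function('L')(o) = Add(24, Mul(-36, Pow(o, -1))) (Function('L')(o) = Add(24, Mul(-6, Mul(6, Pow(o, -1)))) = Add(24, Mul(-36, Pow(o, -1))))
V = -42 (V = Mul(-1, Add(24, Mul(-36, Pow(-2, -1)))) = Mul(-1, Add(24, Mul(-36, Rational(-1, 2)))) = Mul(-1, Add(24, 18)) = Mul(-1, 42) = -42)
Function('z')(d, F) = 14 (Function('z')(d, F) = Mul(Pow(-3, -1), -42) = Mul(Rational(-1, 3), -42) = 14)
Mul(-156, Function('z')(1, Function('N')(1, 3))) = Mul(-156, 14) = -2184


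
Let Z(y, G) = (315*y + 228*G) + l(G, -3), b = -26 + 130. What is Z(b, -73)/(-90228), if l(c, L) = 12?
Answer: -1344/7519 ≈ -0.17875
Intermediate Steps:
b = 104
Z(y, G) = 12 + 228*G + 315*y (Z(y, G) = (315*y + 228*G) + 12 = (228*G + 315*y) + 12 = 12 + 228*G + 315*y)
Z(b, -73)/(-90228) = (12 + 228*(-73) + 315*104)/(-90228) = (12 - 16644 + 32760)*(-1/90228) = 16128*(-1/90228) = -1344/7519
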